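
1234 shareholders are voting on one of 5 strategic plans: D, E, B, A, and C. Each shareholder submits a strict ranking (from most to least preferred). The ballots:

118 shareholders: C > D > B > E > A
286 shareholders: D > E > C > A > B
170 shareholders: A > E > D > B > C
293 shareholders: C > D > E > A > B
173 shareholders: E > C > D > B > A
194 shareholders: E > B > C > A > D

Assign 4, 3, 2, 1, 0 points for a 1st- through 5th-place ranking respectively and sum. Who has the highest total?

E

D: 118·3 + 286·4 + 170·2 + 293·3 + 173·2 + 194·0 = 3063
E: 118·1 + 286·3 + 170·3 + 293·2 + 173·4 + 194·4 = 3540
B: 118·2 + 286·0 + 170·1 + 293·0 + 173·1 + 194·3 = 1161
A: 118·0 + 286·1 + 170·4 + 293·1 + 173·0 + 194·1 = 1453
C: 118·4 + 286·2 + 170·0 + 293·4 + 173·3 + 194·2 = 3123
E has the highest Borda score (3540).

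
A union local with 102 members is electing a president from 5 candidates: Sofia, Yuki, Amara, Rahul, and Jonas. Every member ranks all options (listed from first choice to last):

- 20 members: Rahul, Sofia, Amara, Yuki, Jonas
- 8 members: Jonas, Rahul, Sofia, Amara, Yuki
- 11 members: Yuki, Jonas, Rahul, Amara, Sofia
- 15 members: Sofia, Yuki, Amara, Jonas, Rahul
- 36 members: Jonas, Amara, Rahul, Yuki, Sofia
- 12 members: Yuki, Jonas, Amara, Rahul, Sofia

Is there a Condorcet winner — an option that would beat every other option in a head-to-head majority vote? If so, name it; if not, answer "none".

none

Checking pairwise contests:
Yuki beats Sofia 59–43.
Amara beats Yuki 64–38.
Jonas beats Amara 67–35.
Amara beats Rahul 63–39.
Yuki beats Jonas 58–44.
Every option loses at least one head-to-head, so there is no Condorcet winner.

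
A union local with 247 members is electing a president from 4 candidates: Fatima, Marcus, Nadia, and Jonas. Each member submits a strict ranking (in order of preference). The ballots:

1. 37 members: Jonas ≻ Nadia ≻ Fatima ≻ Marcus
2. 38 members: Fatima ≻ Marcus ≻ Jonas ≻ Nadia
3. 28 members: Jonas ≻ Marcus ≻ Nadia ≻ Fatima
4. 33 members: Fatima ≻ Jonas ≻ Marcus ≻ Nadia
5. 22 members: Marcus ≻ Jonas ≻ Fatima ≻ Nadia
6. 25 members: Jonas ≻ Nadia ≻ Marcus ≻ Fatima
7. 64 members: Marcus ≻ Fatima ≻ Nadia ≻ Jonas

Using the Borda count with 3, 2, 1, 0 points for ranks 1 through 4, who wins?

Marcus

Fatima: 37·1 + 38·3 + 28·0 + 33·3 + 22·1 + 25·0 + 64·2 = 400
Marcus: 37·0 + 38·2 + 28·2 + 33·1 + 22·3 + 25·1 + 64·3 = 448
Nadia: 37·2 + 38·0 + 28·1 + 33·0 + 22·0 + 25·2 + 64·1 = 216
Jonas: 37·3 + 38·1 + 28·3 + 33·2 + 22·2 + 25·3 + 64·0 = 418
Marcus has the highest Borda score (448).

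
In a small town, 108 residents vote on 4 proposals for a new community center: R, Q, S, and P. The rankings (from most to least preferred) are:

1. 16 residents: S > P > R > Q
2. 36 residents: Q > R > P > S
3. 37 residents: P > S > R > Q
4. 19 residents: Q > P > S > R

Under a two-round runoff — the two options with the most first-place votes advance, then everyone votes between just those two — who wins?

Round 1 first-place votes: R 0, Q 55, S 16, P 37.
Q and P advance.
Runoff: Q is preferred to P by 55 voters; P by 53.
Q wins the runoff.

Q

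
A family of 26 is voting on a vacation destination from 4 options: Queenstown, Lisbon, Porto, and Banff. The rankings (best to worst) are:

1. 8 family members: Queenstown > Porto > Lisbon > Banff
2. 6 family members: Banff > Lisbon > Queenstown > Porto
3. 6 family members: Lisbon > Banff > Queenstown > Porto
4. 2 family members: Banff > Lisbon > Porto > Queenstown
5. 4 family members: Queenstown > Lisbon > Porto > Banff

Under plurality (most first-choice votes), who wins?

First-place votes: Queenstown 12, Lisbon 6, Porto 0, Banff 8.
Queenstown has the most first-place votes.

Queenstown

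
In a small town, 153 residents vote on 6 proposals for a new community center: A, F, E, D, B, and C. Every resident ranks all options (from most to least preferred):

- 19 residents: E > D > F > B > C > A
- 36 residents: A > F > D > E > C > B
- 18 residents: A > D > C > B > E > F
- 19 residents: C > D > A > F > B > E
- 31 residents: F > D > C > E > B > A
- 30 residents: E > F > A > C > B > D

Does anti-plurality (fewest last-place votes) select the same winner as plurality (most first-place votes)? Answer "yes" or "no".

no

Anti-plurality — last-place votes: A 50, F 18, E 19, D 30, B 36, C 0. Winner: C.
Plurality — first-place votes: A 54, F 31, E 49, D 0, B 0, C 19. Winner: A.
The two methods disagree.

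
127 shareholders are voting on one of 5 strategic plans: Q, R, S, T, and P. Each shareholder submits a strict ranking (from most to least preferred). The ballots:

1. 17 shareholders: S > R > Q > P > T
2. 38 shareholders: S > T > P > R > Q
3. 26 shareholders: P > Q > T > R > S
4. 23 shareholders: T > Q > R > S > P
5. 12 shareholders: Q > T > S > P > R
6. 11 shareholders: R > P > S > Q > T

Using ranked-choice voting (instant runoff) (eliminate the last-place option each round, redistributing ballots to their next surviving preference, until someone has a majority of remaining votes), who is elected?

S

Round 1: Q 12, R 11, S 55, T 23, P 26. Eliminate R.
Round 2: Q 12, S 55, T 23, P 37. Eliminate Q.
Round 3: S 55, T 35, P 37. Eliminate T.
Round 4: S 90, P 37. S has a majority.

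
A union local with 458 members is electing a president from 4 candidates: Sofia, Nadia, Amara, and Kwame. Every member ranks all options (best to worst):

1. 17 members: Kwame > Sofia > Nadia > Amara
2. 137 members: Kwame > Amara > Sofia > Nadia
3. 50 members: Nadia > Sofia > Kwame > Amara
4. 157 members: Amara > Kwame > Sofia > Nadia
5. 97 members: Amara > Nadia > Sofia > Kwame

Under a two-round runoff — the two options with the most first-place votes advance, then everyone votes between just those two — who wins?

Amara

Round 1 first-place votes: Sofia 0, Nadia 50, Amara 254, Kwame 154.
Amara and Kwame advance.
Runoff: Amara is preferred to Kwame by 254 voters; Kwame by 204.
Amara wins the runoff.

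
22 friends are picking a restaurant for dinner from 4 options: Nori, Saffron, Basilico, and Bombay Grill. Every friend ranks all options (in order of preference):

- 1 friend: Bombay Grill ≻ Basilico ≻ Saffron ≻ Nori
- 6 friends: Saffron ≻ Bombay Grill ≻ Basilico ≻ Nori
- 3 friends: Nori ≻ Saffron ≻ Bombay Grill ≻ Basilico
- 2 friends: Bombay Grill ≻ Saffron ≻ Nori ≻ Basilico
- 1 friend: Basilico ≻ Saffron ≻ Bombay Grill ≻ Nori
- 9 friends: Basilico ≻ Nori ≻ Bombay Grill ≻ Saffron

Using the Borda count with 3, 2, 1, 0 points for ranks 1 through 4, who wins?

Nori: 1·0 + 6·0 + 3·3 + 2·1 + 1·0 + 9·2 = 29
Saffron: 1·1 + 6·3 + 3·2 + 2·2 + 1·2 + 9·0 = 31
Basilico: 1·2 + 6·1 + 3·0 + 2·0 + 1·3 + 9·3 = 38
Bombay Grill: 1·3 + 6·2 + 3·1 + 2·3 + 1·1 + 9·1 = 34
Basilico has the highest Borda score (38).

Basilico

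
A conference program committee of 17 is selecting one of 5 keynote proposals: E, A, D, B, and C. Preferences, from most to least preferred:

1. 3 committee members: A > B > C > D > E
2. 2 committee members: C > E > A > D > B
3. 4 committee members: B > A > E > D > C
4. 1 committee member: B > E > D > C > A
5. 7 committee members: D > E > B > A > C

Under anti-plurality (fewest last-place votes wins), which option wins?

Last-place votes: E 3, A 1, D 0, B 2, C 11.
D is ranked last by the fewest voters, so D wins.

D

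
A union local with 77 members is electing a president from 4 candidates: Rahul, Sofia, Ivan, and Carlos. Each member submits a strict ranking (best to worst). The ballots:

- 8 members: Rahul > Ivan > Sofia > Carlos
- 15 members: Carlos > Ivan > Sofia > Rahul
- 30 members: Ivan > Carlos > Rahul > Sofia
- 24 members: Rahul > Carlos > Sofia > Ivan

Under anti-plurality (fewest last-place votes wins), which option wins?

Last-place votes: Rahul 15, Sofia 30, Ivan 24, Carlos 8.
Carlos is ranked last by the fewest voters, so Carlos wins.

Carlos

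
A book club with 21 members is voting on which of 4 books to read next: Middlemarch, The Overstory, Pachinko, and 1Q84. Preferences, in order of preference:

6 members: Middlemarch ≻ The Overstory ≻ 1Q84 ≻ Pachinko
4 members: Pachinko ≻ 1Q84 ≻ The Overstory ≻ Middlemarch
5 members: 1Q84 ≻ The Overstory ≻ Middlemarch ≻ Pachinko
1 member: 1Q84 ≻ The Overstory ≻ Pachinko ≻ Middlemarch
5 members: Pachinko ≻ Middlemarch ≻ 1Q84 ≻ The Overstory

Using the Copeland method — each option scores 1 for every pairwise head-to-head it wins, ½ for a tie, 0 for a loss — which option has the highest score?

Middlemarch

Middlemarch: beats The Overstory, Pachinko, and 1Q84 → score 3.
The Overstory: beats Pachinko; loses to Middlemarch and 1Q84 → score 1.
Pachinko: loses to Middlemarch, The Overstory, and 1Q84 → score 0.
1Q84: beats The Overstory and Pachinko; loses to Middlemarch → score 2.
Middlemarch has the best pairwise record.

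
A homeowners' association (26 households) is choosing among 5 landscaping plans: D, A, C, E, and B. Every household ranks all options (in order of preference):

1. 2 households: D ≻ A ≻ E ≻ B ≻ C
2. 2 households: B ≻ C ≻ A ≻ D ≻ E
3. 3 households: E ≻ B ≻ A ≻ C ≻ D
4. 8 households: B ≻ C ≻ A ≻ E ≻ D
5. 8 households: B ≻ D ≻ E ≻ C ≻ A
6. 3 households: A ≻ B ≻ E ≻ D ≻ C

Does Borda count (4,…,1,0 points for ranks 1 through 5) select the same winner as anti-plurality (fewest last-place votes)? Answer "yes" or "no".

yes

Borda — scores: D 37, A 44, C 41, E 46, B 92. Winner: B.
Anti-plurality — last-place votes: D 11, A 8, C 5, E 2, B 0. Winner: B.
The two methods agree.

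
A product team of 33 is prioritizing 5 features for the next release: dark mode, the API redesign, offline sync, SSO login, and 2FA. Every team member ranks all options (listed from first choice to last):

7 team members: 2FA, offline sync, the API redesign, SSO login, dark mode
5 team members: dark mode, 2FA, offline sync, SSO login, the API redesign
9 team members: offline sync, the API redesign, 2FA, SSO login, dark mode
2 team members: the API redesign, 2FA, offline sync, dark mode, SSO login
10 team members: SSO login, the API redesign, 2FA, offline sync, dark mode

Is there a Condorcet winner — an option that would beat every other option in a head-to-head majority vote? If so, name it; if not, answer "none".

none

Checking pairwise contests:
the API redesign beats dark mode 28–5.
offline sync beats the API redesign 21–12.
2FA beats offline sync 24–9.
the API redesign beats SSO login 18–15.
the API redesign beats 2FA 21–12.
Every option loses at least one head-to-head, so there is no Condorcet winner.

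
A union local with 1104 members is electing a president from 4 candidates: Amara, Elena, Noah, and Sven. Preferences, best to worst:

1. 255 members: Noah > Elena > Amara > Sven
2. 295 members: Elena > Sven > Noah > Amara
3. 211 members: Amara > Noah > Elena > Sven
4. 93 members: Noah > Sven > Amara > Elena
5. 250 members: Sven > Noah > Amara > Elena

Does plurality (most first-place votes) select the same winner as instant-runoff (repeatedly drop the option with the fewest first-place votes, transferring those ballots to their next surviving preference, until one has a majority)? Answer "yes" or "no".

Plurality — first-place votes: Amara 211, Elena 295, Noah 348, Sven 250. Winner: Noah.
Instant-runoff — R1 Amara 211, Elena 295, Noah 348, Sven 250 (Amara out); R2 Elena 295, Noah 559, Sven 250 (Noah winner). Winner: Noah.
The two methods agree.

yes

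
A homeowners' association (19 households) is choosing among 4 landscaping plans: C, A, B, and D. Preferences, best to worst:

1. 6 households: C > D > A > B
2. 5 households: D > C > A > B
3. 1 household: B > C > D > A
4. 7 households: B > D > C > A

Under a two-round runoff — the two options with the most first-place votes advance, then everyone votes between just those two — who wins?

C

Round 1 first-place votes: C 6, A 0, B 8, D 5.
B and C advance.
Runoff: B is preferred to C by 8 voters; C by 11.
C wins the runoff.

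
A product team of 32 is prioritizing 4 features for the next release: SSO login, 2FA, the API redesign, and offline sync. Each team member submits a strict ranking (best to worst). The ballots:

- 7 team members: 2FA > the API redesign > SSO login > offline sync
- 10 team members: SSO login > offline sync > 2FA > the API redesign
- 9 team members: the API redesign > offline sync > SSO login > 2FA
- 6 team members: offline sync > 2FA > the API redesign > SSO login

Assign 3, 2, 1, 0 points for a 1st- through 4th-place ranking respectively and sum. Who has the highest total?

offline sync

SSO login: 7·1 + 10·3 + 9·1 + 6·0 = 46
2FA: 7·3 + 10·1 + 9·0 + 6·2 = 43
the API redesign: 7·2 + 10·0 + 9·3 + 6·1 = 47
offline sync: 7·0 + 10·2 + 9·2 + 6·3 = 56
offline sync has the highest Borda score (56).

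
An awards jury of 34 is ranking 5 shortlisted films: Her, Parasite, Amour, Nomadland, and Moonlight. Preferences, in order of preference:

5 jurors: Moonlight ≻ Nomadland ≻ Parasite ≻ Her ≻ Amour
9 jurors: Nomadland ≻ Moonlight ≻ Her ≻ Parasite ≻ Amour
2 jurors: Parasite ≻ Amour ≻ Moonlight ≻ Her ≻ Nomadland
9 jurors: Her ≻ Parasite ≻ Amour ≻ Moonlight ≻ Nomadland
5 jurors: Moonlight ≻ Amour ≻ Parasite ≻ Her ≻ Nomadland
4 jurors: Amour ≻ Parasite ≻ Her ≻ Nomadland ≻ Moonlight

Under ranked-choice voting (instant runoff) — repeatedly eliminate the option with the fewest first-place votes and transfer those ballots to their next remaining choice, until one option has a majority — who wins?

Moonlight

Round 1: Her 9, Parasite 2, Amour 4, Nomadland 9, Moonlight 10. Eliminate Parasite.
Round 2: Her 9, Amour 6, Nomadland 9, Moonlight 10. Eliminate Amour.
Round 3: Her 13, Nomadland 9, Moonlight 12. Eliminate Nomadland.
Round 4: Her 13, Moonlight 21. Moonlight has a majority.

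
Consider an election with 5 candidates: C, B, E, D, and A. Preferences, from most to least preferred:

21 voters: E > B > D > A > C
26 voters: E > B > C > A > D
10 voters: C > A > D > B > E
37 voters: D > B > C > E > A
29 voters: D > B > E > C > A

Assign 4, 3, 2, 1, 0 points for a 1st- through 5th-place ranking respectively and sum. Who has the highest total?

B

C: 21·0 + 26·2 + 10·4 + 37·2 + 29·1 = 195
B: 21·3 + 26·3 + 10·1 + 37·3 + 29·3 = 349
E: 21·4 + 26·4 + 10·0 + 37·1 + 29·2 = 283
D: 21·2 + 26·0 + 10·2 + 37·4 + 29·4 = 326
A: 21·1 + 26·1 + 10·3 + 37·0 + 29·0 = 77
B has the highest Borda score (349).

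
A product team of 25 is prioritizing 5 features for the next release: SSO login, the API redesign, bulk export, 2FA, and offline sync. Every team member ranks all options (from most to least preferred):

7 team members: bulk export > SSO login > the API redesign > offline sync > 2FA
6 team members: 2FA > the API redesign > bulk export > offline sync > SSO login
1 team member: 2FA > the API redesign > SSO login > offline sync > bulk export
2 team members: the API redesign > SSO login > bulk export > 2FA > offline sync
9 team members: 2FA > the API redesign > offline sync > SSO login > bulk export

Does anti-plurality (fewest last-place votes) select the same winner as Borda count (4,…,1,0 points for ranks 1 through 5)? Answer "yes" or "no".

yes

Anti-plurality — last-place votes: SSO login 6, the API redesign 0, bulk export 10, 2FA 7, offline sync 2. Winner: the API redesign.
Borda — scores: SSO login 38, the API redesign 70, bulk export 44, 2FA 66, offline sync 32. Winner: the API redesign.
The two methods agree.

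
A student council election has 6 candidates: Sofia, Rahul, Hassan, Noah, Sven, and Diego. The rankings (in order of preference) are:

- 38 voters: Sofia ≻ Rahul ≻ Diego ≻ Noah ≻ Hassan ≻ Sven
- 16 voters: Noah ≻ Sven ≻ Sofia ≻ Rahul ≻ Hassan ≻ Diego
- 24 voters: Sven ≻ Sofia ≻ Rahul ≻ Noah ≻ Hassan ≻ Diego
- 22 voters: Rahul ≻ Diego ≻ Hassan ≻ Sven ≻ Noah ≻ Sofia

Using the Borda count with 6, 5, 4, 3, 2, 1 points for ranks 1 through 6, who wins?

Sofia: 38·6 + 16·4 + 24·5 + 22·1 = 434
Rahul: 38·5 + 16·3 + 24·4 + 22·6 = 466
Hassan: 38·2 + 16·2 + 24·2 + 22·4 = 244
Noah: 38·3 + 16·6 + 24·3 + 22·2 = 326
Sven: 38·1 + 16·5 + 24·6 + 22·3 = 328
Diego: 38·4 + 16·1 + 24·1 + 22·5 = 302
Rahul has the highest Borda score (466).

Rahul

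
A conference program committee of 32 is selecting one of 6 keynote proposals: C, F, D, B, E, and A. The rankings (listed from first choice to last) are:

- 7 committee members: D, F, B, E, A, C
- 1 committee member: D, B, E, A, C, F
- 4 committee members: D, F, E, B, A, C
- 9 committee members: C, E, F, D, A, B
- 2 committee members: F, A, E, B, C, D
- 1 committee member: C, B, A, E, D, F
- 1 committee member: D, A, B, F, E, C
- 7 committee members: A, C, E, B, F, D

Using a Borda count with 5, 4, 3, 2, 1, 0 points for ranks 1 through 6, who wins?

C: 7·0 + 1·1 + 4·0 + 9·5 + 2·1 + 1·5 + 1·0 + 7·4 = 81
F: 7·4 + 1·0 + 4·4 + 9·3 + 2·5 + 1·0 + 1·2 + 7·1 = 90
D: 7·5 + 1·5 + 4·5 + 9·2 + 2·0 + 1·1 + 1·5 + 7·0 = 84
B: 7·3 + 1·4 + 4·2 + 9·0 + 2·2 + 1·4 + 1·3 + 7·2 = 58
E: 7·2 + 1·3 + 4·3 + 9·4 + 2·3 + 1·2 + 1·1 + 7·3 = 95
A: 7·1 + 1·2 + 4·1 + 9·1 + 2·4 + 1·3 + 1·4 + 7·5 = 72
E has the highest Borda score (95).

E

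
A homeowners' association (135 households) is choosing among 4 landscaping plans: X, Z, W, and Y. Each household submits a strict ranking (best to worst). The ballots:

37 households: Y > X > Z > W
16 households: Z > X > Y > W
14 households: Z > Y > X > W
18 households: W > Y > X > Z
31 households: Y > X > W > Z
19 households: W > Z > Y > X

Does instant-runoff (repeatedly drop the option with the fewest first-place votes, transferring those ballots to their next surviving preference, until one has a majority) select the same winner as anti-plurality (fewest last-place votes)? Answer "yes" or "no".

Instant-runoff — R1 X 0, Z 30, W 37, Y 68 (Y winner). Winner: Y.
Anti-plurality — last-place votes: X 19, Z 49, W 67, Y 0. Winner: Y.
The two methods agree.

yes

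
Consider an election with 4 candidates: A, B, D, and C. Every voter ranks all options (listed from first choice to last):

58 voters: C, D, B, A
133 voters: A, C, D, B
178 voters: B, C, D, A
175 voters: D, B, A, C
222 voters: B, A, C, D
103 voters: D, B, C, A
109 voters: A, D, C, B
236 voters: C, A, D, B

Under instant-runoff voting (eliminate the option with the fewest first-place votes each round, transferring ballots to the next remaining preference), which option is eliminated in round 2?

D

Round 1: A 242, B 400, D 278, C 294. Eliminate A.
Round 2: B 400, D 387, C 427. Eliminate D.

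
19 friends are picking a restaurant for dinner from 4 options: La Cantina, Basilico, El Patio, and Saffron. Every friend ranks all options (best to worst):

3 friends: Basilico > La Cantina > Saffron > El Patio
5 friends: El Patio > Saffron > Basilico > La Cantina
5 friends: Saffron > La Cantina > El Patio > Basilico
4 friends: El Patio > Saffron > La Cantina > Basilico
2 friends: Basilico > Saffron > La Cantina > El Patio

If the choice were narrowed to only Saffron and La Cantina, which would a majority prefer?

Voters preferring Saffron to La Cantina: 16; preferring La Cantina to Saffron: 3.
Saffron wins the head-to-head.

Saffron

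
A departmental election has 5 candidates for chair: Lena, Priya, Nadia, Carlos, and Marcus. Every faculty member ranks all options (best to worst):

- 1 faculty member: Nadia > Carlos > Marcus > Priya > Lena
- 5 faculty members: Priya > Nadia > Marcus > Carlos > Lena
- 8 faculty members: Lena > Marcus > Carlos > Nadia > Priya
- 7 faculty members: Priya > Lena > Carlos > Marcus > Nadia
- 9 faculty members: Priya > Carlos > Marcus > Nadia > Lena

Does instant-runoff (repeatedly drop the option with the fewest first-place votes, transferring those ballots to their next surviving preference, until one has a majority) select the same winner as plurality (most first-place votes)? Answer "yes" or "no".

Instant-runoff — R1 Lena 8, Priya 21, Nadia 1, Carlos 0, Marcus 0 (Priya winner). Winner: Priya.
Plurality — first-place votes: Lena 8, Priya 21, Nadia 1, Carlos 0, Marcus 0. Winner: Priya.
The two methods agree.

yes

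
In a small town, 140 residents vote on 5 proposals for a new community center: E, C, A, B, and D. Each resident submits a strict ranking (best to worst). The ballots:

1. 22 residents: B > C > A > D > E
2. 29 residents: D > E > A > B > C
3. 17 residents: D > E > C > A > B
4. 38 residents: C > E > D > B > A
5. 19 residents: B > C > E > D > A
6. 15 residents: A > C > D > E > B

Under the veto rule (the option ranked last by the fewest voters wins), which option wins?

Last-place votes: E 22, C 29, A 57, B 32, D 0.
D is ranked last by the fewest voters, so D wins.

D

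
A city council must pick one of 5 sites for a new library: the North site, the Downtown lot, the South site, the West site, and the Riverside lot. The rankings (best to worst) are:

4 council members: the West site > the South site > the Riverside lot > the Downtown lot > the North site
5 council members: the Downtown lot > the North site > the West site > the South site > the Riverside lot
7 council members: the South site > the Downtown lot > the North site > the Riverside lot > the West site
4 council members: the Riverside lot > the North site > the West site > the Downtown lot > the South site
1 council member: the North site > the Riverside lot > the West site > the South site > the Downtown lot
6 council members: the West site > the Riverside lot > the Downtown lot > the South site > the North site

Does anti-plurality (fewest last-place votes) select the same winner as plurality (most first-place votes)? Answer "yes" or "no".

Anti-plurality — last-place votes: the North site 10, the Downtown lot 1, the South site 4, the West site 7, the Riverside lot 5. Winner: the Downtown lot.
Plurality — first-place votes: the North site 1, the Downtown lot 5, the South site 7, the West site 10, the Riverside lot 4. Winner: the West site.
The two methods disagree.

no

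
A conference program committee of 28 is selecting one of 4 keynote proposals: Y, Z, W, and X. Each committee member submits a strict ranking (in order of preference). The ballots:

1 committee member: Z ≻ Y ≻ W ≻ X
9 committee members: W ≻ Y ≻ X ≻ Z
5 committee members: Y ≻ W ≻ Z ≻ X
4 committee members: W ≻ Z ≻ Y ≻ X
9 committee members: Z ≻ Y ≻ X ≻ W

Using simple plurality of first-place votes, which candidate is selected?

First-place votes: Y 5, Z 10, W 13, X 0.
W has the most first-place votes.

W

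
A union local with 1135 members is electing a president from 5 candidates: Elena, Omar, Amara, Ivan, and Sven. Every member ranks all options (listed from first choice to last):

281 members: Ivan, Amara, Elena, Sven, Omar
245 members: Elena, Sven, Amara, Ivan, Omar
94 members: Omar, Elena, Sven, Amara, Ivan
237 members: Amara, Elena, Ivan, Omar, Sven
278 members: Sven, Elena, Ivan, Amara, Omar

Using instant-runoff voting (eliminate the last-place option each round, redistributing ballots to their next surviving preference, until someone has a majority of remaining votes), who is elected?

Round 1: Elena 245, Omar 94, Amara 237, Ivan 281, Sven 278. Eliminate Omar.
Round 2: Elena 339, Amara 237, Ivan 281, Sven 278. Eliminate Amara.
Round 3: Elena 576, Ivan 281, Sven 278. Elena has a majority.

Elena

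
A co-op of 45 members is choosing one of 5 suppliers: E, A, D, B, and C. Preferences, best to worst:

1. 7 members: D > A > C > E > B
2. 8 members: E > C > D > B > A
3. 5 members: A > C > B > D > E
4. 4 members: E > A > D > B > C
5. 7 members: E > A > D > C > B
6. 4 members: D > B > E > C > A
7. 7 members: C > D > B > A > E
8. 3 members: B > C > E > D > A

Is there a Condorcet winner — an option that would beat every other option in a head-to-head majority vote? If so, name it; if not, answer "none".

Checking pairwise contests:
D beats E 23–22.
E beats A 26–19.
C beats D 23–22.
E beats B 26–19.
E beats C 23–22.
Every option loses at least one head-to-head, so there is no Condorcet winner.

none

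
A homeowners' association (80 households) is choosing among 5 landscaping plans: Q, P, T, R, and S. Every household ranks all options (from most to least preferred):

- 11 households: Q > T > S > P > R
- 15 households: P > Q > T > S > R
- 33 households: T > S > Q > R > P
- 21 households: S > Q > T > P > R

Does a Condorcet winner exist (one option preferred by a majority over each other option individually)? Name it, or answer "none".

none

Checking pairwise contests:
S beats Q 54–26.
Q beats P 65–15.
Q beats T 47–33.
Q beats R 80–0.
T beats S 59–21.
Every option loses at least one head-to-head, so there is no Condorcet winner.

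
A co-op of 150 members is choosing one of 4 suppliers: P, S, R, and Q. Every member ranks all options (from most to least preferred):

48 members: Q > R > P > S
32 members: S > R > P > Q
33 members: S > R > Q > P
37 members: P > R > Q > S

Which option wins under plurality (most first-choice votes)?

S

First-place votes: P 37, S 65, R 0, Q 48.
S has the most first-place votes.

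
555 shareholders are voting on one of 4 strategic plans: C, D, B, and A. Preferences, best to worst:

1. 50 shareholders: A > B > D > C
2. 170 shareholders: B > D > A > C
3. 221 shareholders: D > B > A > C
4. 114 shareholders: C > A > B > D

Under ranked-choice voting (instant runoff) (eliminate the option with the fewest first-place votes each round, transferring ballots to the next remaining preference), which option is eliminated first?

A

Round 1: C 114, D 221, B 170, A 50. Eliminate A.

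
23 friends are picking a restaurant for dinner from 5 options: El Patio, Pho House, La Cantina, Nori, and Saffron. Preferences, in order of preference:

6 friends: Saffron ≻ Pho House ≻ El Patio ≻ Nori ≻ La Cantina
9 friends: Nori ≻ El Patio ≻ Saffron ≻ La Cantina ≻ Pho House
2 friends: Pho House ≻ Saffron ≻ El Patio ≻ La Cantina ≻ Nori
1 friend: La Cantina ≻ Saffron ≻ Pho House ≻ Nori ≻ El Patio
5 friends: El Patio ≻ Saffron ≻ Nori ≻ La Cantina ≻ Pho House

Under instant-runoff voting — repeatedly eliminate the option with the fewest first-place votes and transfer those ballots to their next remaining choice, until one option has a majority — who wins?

Round 1: El Patio 5, Pho House 2, La Cantina 1, Nori 9, Saffron 6. Eliminate La Cantina.
Round 2: El Patio 5, Pho House 2, Nori 9, Saffron 7. Eliminate Pho House.
Round 3: El Patio 5, Nori 9, Saffron 9. Eliminate El Patio.
Round 4: Nori 9, Saffron 14. Saffron has a majority.

Saffron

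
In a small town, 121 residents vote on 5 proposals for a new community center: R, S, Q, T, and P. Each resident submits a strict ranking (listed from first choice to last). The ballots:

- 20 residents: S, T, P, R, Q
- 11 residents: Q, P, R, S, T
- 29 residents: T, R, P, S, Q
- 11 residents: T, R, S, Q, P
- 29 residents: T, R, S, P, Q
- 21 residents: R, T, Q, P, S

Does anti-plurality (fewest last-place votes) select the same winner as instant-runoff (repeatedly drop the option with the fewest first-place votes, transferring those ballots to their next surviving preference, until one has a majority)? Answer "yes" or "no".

Anti-plurality — last-place votes: R 0, S 21, Q 78, T 11, P 11. Winner: R.
Instant-runoff — R1 R 21, S 20, Q 11, T 69, P 0 (T winner). Winner: T.
The two methods disagree.

no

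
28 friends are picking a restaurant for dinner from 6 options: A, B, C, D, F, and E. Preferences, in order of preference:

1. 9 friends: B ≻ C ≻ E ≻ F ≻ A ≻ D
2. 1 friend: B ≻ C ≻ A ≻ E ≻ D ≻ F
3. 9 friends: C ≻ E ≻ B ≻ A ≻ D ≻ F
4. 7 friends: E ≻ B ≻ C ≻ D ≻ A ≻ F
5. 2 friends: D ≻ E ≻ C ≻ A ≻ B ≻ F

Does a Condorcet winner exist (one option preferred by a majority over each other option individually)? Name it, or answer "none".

none

Checking pairwise contests:
B beats A 26–2.
E beats B 18–10.
B beats C 17–11.
A beats D 19–9.
A beats F 19–9.
C beats E 19–9.
Every option loses at least one head-to-head, so there is no Condorcet winner.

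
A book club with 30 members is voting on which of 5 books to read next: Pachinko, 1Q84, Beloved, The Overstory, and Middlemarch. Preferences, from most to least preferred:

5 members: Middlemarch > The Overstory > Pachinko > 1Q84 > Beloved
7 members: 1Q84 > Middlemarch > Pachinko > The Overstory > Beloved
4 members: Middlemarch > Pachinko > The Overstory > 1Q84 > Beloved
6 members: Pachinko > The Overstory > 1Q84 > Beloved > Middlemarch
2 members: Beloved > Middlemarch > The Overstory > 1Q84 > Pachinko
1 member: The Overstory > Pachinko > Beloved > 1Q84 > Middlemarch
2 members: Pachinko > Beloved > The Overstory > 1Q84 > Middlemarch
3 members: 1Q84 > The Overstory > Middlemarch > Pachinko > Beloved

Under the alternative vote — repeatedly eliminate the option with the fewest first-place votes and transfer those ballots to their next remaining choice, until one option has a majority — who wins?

Round 1: Pachinko 8, 1Q84 10, Beloved 2, The Overstory 1, Middlemarch 9. Eliminate The Overstory.
Round 2: Pachinko 9, 1Q84 10, Beloved 2, Middlemarch 9. Eliminate Beloved.
Round 3: Pachinko 9, 1Q84 10, Middlemarch 11. Eliminate Pachinko.
Round 4: 1Q84 19, Middlemarch 11. 1Q84 has a majority.

1Q84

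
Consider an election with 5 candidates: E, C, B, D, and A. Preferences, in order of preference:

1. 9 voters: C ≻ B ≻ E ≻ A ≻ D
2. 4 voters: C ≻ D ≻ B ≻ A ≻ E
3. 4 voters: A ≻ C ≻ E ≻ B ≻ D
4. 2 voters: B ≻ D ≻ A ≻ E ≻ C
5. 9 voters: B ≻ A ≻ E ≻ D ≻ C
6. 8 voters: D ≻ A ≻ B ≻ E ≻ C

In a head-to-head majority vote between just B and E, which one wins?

B

Voters preferring B to E: 32; preferring E to B: 4.
B wins the head-to-head.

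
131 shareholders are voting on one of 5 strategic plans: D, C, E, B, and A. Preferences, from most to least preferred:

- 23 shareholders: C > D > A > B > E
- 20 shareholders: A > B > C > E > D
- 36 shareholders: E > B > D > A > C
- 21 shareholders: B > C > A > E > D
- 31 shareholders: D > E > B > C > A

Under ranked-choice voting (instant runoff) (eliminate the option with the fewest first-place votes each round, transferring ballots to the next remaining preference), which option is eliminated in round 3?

E

Round 1: D 31, C 23, E 36, B 21, A 20. Eliminate A.
Round 2: D 31, C 23, E 36, B 41. Eliminate C.
Round 3: D 54, E 36, B 41. Eliminate E.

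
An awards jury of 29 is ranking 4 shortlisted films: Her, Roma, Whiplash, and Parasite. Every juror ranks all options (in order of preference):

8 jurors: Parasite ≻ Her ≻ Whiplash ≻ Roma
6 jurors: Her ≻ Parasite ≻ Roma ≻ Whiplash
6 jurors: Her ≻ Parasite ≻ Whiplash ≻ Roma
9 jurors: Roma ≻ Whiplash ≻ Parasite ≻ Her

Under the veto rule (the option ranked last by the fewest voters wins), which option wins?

Parasite

Last-place votes: Her 9, Roma 14, Whiplash 6, Parasite 0.
Parasite is ranked last by the fewest voters, so Parasite wins.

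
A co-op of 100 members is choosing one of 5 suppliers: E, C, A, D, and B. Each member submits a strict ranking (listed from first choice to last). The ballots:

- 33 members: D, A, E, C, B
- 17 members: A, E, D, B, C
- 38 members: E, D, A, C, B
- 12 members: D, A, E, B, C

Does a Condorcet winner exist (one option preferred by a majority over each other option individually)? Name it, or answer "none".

none

Checking pairwise contests:
A beats E 62–38.
E beats C 100–0.
D beats A 83–17.
E beats D 55–45.
E beats B 100–0.
Every option loses at least one head-to-head, so there is no Condorcet winner.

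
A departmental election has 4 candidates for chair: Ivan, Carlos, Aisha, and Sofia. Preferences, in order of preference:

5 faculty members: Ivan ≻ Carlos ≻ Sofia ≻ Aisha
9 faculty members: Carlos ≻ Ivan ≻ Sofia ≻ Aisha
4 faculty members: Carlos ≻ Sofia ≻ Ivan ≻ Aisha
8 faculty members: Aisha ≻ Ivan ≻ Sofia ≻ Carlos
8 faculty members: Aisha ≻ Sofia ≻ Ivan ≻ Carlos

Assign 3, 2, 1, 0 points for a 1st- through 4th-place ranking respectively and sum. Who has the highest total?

Ivan: 5·3 + 9·2 + 4·1 + 8·2 + 8·1 = 61
Carlos: 5·2 + 9·3 + 4·3 + 8·0 + 8·0 = 49
Aisha: 5·0 + 9·0 + 4·0 + 8·3 + 8·3 = 48
Sofia: 5·1 + 9·1 + 4·2 + 8·1 + 8·2 = 46
Ivan has the highest Borda score (61).

Ivan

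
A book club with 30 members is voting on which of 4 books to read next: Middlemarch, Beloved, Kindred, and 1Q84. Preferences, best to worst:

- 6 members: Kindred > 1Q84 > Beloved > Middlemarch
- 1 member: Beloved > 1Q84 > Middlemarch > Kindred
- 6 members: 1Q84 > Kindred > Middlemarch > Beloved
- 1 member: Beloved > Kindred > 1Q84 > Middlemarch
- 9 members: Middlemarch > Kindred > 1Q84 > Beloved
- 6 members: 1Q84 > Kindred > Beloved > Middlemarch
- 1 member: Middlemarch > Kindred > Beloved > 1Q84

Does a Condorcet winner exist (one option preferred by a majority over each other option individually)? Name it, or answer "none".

Kindred vs Middlemarch: 19–11 for Kindred.
Kindred vs Beloved: 28–2 for Kindred.
Kindred vs 1Q84: 17–13 for Kindred.
Kindred beats every other option head-to-head.

Kindred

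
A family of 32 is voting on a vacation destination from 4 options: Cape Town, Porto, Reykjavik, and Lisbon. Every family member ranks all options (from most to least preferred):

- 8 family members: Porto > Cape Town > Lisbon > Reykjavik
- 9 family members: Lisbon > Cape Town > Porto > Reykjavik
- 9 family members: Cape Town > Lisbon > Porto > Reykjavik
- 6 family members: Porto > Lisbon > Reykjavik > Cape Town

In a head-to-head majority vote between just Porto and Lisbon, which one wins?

Voters preferring Porto to Lisbon: 14; preferring Lisbon to Porto: 18.
Lisbon wins the head-to-head.

Lisbon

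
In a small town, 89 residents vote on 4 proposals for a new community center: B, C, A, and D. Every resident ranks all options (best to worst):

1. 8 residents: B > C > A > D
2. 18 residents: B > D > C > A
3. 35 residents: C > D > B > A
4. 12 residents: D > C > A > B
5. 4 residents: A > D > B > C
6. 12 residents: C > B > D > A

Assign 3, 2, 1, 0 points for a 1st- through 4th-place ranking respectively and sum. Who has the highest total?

B: 8·3 + 18·3 + 35·1 + 12·0 + 4·1 + 12·2 = 141
C: 8·2 + 18·1 + 35·3 + 12·2 + 4·0 + 12·3 = 199
A: 8·1 + 18·0 + 35·0 + 12·1 + 4·3 + 12·0 = 32
D: 8·0 + 18·2 + 35·2 + 12·3 + 4·2 + 12·1 = 162
C has the highest Borda score (199).

C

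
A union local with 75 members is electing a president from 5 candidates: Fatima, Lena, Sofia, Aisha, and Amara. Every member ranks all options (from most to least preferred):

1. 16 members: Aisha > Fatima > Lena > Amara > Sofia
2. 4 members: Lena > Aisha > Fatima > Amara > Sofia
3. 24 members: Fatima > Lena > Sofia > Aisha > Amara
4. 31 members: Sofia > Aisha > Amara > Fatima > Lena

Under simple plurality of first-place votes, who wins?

First-place votes: Fatima 24, Lena 4, Sofia 31, Aisha 16, Amara 0.
Sofia has the most first-place votes.

Sofia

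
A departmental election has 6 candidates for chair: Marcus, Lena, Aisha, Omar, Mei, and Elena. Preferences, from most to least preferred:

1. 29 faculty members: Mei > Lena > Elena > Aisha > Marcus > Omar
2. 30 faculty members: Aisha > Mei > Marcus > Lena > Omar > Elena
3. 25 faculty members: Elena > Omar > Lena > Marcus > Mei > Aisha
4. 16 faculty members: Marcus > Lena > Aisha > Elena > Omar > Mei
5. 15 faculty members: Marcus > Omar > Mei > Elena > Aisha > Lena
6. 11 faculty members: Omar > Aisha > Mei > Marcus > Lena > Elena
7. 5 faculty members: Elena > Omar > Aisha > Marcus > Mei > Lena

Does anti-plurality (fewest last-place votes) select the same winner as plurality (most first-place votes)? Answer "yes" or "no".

yes

Anti-plurality — last-place votes: Marcus 0, Lena 20, Aisha 25, Omar 29, Mei 16, Elena 41. Winner: Marcus.
Plurality — first-place votes: Marcus 31, Lena 0, Aisha 30, Omar 11, Mei 29, Elena 30. Winner: Marcus.
The two methods agree.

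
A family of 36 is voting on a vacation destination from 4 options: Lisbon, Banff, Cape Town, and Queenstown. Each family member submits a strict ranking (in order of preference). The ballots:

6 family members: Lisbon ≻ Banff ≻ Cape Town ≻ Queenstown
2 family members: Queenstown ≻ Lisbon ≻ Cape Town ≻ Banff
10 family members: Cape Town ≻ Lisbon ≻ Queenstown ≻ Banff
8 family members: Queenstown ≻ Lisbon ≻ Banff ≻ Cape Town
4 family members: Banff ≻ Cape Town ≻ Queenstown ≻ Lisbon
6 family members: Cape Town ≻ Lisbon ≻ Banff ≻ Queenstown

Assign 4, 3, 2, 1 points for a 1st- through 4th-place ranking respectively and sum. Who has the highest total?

Lisbon

Lisbon: 6·4 + 2·3 + 10·3 + 8·3 + 4·1 + 6·3 = 106
Banff: 6·3 + 2·1 + 10·1 + 8·2 + 4·4 + 6·2 = 74
Cape Town: 6·2 + 2·2 + 10·4 + 8·1 + 4·3 + 6·4 = 100
Queenstown: 6·1 + 2·4 + 10·2 + 8·4 + 4·2 + 6·1 = 80
Lisbon has the highest Borda score (106).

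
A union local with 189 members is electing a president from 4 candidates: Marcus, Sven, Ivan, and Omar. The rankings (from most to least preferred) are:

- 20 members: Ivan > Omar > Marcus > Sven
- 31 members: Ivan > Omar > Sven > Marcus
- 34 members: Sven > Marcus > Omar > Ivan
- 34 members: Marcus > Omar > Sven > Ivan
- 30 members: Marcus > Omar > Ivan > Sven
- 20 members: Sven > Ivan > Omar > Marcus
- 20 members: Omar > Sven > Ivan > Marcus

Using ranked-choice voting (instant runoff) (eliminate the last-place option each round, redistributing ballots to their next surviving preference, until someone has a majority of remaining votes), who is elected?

Round 1: Marcus 64, Sven 54, Ivan 51, Omar 20. Eliminate Omar.
Round 2: Marcus 64, Sven 74, Ivan 51. Eliminate Ivan.
Round 3: Marcus 84, Sven 105. Sven has a majority.

Sven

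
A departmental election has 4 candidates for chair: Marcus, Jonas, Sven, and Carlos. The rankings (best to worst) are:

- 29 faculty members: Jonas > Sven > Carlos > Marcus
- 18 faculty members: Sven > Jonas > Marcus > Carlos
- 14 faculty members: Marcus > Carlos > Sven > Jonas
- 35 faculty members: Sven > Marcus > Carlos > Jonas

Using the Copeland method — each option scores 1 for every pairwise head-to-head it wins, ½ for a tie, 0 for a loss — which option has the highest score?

Marcus: beats Jonas and Carlos; loses to Sven → score 2.
Jonas: loses to Marcus, Sven, and Carlos → score 0.
Sven: beats Marcus, Jonas, and Carlos → score 3.
Carlos: beats Jonas; loses to Marcus and Sven → score 1.
Sven has the best pairwise record.

Sven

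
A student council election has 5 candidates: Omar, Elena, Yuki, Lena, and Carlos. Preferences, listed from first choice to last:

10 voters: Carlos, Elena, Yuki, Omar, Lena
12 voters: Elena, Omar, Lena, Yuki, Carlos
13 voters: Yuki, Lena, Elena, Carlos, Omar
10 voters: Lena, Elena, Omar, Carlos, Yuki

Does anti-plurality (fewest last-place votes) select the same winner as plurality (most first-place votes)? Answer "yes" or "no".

Anti-plurality — last-place votes: Omar 13, Elena 0, Yuki 10, Lena 10, Carlos 12. Winner: Elena.
Plurality — first-place votes: Omar 0, Elena 12, Yuki 13, Lena 10, Carlos 10. Winner: Yuki.
The two methods disagree.

no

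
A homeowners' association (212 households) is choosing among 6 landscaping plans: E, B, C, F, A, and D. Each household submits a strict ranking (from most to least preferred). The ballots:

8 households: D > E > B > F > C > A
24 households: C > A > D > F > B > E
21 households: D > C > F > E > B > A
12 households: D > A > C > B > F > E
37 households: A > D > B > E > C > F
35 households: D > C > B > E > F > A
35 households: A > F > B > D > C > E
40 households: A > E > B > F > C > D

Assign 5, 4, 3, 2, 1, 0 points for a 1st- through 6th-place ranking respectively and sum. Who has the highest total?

A

E: 8·4 + 24·0 + 21·2 + 12·0 + 37·2 + 35·2 + 35·0 + 40·4 = 378
B: 8·3 + 24·1 + 21·1 + 12·2 + 37·3 + 35·3 + 35·3 + 40·3 = 534
C: 8·1 + 24·5 + 21·4 + 12·3 + 37·1 + 35·4 + 35·1 + 40·1 = 500
F: 8·2 + 24·2 + 21·3 + 12·1 + 37·0 + 35·1 + 35·4 + 40·2 = 394
A: 8·0 + 24·4 + 21·0 + 12·4 + 37·5 + 35·0 + 35·5 + 40·5 = 704
D: 8·5 + 24·3 + 21·5 + 12·5 + 37·4 + 35·5 + 35·2 + 40·0 = 670
A has the highest Borda score (704).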